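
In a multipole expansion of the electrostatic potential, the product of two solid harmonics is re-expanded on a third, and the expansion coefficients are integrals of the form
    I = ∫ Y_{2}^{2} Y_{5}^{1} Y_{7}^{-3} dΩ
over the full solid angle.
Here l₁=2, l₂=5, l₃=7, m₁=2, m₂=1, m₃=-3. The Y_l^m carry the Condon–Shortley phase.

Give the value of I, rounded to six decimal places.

Checks pass: Σm=0; 14 even; l₃=7∈[3,7].
(2·2+1)(2·5+1)(2·7+1) = 825
Δ: 0! 4! 10! / 15! → 1/15015
sum: t=0:+1/57600 = 1/57600
3j²(2 5 7; 0 0 0) = Δ·Π!·Σ² = 21/715  (sign -1)
sum: t=0:+1/414720 = 1/414720
3j²(2 5 7; 2 1 -3) = Δ·Π!·Σ² = 2/143  (sign +1)
combine: 4πI² = 825·21/715·2/143 = 630/1859
take √, sign -1: I = -0.16421985

-0.164220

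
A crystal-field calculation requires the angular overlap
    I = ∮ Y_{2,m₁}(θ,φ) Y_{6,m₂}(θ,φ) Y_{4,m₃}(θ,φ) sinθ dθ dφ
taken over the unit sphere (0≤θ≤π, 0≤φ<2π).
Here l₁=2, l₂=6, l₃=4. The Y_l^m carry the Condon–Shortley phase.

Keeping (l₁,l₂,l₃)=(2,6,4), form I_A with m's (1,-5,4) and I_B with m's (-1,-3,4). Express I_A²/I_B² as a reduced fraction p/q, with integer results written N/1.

55/3

l's match ⇒ only the (l;m) 3-j factors differ between A and B.
A: triangle coeff Δ(2,6,4) = 1/6435; Σ_t [1,1]: t=1:−1/241920 = -1/241920; (3j)²=1/39 [(2 6 4; 1 -5 4)], sign=-1
B: triangle coeff Δ(2,6,4) = 1/6435; Σ_t [3,3]: t=3:−1/241920 = -1/241920; (3j)²=1/715 [(2 6 4; -1 -3 4)], sign=-1
I_A²/I_B² = (1/39)/(1/715) = 55/3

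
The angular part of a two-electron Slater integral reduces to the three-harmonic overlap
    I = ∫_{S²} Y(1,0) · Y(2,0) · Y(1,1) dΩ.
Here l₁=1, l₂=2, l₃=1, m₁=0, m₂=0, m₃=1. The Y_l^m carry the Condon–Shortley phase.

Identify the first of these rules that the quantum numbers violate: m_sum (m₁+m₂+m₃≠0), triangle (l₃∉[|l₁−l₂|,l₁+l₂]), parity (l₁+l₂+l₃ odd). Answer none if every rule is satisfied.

azimuthal sum: 0 + 0 + 1 = 1  ✗
1 ≤ 1 ≤ 3 (triangle on l)
L = 1 + 2 + 1 = 4 (even)

m_sum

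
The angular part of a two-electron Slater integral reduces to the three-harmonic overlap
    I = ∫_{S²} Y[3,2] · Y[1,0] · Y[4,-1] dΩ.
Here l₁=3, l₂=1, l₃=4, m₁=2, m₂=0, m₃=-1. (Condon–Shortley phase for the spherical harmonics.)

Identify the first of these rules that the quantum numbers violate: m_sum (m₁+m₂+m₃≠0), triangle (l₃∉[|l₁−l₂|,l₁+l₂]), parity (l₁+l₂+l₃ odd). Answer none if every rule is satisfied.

m_sum

azimuthal sum: 2 + 0 − 1 = 1  ✗
2 ≤ 4 ≤ 4 (triangle on l)
L = 3 + 1 + 4 = 8 (even)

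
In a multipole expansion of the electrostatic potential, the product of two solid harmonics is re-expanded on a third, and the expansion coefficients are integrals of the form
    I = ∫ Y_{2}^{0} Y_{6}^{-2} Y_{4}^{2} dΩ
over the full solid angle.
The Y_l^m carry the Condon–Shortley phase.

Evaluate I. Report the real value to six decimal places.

Checks pass: Σm=0; 12 even; l₃=4∈[4,8].
(2·2+1)(2·6+1)(2·4+1) = 585
Δ: 4! 0! 8! / 13! → 1/6435
sum: t=2:+1/2304 = 1/2304
3j²(2 6 4; 0 0 0) = Δ·Π!·Σ² = 5/143  (sign +1)
sum: t=2:+1/5760 = 1/5760
3j²(2 6 4; 0 -2 2) = Δ·Π!·Σ² = 56/2145  (sign +1)
combine: 4πI² = 585·5/143·56/2145 = 840/1573
take √, sign +1: I = 0.20614383

0.206144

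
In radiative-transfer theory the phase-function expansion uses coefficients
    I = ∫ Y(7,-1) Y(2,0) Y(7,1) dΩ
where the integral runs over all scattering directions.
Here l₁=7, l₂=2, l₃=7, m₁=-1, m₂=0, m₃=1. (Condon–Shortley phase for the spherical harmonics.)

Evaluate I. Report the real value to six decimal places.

Checks pass: Σm=0; 16 even; l₃=7∈[5,9].
(2·7+1)(2·2+1)(2·7+1) = 1125
Δ: 2! 12! 2! / 17! → 1/185640
sum: t=0:+1/2419200 t=1:−1/518400 t=2:+1/2419200 = -1/907200
3j²(7 2 7; 0 0 0) = Δ·Π!·Σ² = 56/3315  (sign +1)
sum: t=0:+1/3870720 t=1:−1/604800 t=2:+1/2073600 = -53/58060800
3j²(7 2 7; -1 0 1) = Δ·Π!·Σ² = 2809/185640  (sign -1)
combine: 4πI² = 1125·56/3315·2809/185640 = 14045/48841
take √, sign -1: I = -0.15127378

-0.151274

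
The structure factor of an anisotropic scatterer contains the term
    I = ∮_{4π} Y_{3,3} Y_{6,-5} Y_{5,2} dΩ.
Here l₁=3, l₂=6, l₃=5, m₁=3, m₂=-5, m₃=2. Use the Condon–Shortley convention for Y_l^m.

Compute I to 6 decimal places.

0.169016

Checks pass: Σm=0; 14 even; l₃=5∈[3,9].
(2·3+1)(2·6+1)(2·5+1) = 1001
Δ: 4! 2! 8! / 15! → 1/675675
sum: t=1:−1/8640 t=2:+1/2304 t=3:−1/8640 = 7/34560
3j²(3 6 5; 0 0 0) = Δ·Π!·Σ² = 7/429  (sign -1)
sum: t=0:+1/241920 = 1/241920
3j²(3 6 5; 3 -5 2) = Δ·Π!·Σ² = 2/91  (sign -1)
combine: 4πI² = 1001·7/429·2/91 = 14/39
take √, sign +1: I = 0.16901560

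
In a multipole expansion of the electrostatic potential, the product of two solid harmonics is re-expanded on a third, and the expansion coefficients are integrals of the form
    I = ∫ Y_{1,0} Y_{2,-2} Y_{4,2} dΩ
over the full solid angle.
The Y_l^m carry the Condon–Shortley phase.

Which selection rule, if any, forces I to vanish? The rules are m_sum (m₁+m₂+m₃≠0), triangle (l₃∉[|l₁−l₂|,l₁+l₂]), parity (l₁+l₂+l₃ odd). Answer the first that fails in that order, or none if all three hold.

m₁+m₂+m₃ = 0 − 2 + 2 = 0  ✓
triangle: |1−2|=1 ≤ l₃=4 ≤ 1+2=3  ✗
parity: l₁+l₂+l₃ = 7 is odd

triangle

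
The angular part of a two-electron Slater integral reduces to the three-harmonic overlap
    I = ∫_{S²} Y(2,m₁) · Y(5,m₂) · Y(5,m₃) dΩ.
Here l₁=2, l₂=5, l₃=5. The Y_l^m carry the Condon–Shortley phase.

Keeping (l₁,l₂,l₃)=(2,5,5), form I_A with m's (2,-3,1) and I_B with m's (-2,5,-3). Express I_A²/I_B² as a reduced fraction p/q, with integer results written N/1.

l's match ⇒ only the (l;m) 3-j factors differ between A and B.
A: triangle coeff Δ(2,5,5) = 1/38610; Σ_t [0,0]: t=0:+1/5760 = 1/5760; (3j)²=56/2145 [(2 5 5; 2 -3 1)], sign=+1
B: triangle coeff Δ(2,5,5) = 1/38610; Σ_t [2,2]: t=2:+1/161280 = 1/161280; (3j)²=1/143 [(2 5 5; -2 5 -3)], sign=+1
I_A²/I_B² = (56/2145)/(1/143) = 56/15

56/15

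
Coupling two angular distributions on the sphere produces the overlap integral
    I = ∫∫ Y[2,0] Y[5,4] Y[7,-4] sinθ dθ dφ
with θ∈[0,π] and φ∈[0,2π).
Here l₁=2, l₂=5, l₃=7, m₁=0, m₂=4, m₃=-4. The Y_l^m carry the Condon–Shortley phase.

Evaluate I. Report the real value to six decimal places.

0.145565

m-sum 0 ✓  L=14 even ✓  3≤7≤7 ✓
Π(2lᵢ+1) = 5×11×15 = 825
triangle coeff Δ(2,5,7) = 1/15015
Σ_t [0,0]: t=0:+1/57600 = 1/57600
(3j)²=21/715 [(2 5 7; 0 0 0)], sign=-1
Σ_t [0,0]: t=0:+1/1451520 = 1/1451520
(3j)²=1/91 [(2 5 7; 0 4 -4)], sign=-1
⇒ 4πI² = 45/169
I = (+1)√(45/169/(4π)) = 0.14556534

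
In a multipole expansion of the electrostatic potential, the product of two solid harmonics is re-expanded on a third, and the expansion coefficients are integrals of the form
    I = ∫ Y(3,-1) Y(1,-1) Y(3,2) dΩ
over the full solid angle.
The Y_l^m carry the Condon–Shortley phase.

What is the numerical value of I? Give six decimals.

l₁+l₂+l₃=7 is odd: 3j(l;000)=0 ⇒ I=0

0.000000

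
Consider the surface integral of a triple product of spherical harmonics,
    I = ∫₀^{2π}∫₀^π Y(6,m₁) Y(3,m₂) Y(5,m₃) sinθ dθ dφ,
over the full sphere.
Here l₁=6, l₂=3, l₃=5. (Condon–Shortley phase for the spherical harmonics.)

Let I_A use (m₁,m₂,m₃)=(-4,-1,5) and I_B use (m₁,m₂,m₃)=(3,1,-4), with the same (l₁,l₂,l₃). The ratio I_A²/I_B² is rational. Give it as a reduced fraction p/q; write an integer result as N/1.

Same 6,3,5: normalisation and zero-m 3j drop out of the ratio.
A: Δ: 4! 8! 2! / 15! → 1/675675; sum: t=2:+1/322560 = 1/322560; 3j²(6 3 5; -4 -1 5) = Δ·Π!·Σ² = 18/1001  (sign +1)
B: Δ: 4! 8! 2! / 15! → 1/675675; sum: t=2:+1/40320 t=3:−1/241920 = 1/48384; 3j²(6 3 5; 3 1 -4) = Δ·Π!·Σ² = 24/1001  (sign -1)
I_A²/I_B² = (18/1001)/(24/1001) = 3/4

3/4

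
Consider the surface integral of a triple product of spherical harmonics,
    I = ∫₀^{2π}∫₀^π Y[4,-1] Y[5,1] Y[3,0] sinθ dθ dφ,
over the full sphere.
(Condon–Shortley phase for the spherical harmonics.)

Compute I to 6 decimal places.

Rules hold: Σm=0, L=12 even, 1≤3≤9.
N = 9·11·7 = 693
Δ = 6!·2!·4!/13! = 1/180180
Racah Σ t=2..4: t=2:+1/576 t=3:−1/144 t=4:+1/576 = -1/288
⇒ 3j(4 5 3; 0 0 0)² = 20/1001, sgn +1
Racah Σ t=3..5: t=3:−1/432 t=4:+1/192 t=5:−1/1440 = 19/8640
⇒ 3j(4 5 3; -1 1 0)² = 361/30030, sgn -1
4πI² = N·(3j₀)²·(3jₘ)² = 2166/13013
I = -1·√(0.166449/4π) = -0.11508947

-0.115089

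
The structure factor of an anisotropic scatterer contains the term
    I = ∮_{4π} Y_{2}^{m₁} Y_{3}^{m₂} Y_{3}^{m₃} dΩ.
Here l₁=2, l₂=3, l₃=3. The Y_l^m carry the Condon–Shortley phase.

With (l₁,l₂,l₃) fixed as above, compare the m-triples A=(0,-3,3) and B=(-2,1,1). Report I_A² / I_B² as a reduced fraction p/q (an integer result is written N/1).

Shared (l₁,l₂,l₃)=(2,3,3): N and (l;000)² cancel in I_A²/I_B².
A: Δ = 2!·2!·4!/9! = 1/3780; Racah Σ t=0..0: t=0:+1/96 = 1/96; ⇒ 3j(2 3 3; 0 -3 3)² = 5/84, sgn +1
B: Δ = 2!·2!·4!/9! = 1/3780; Racah Σ t=2..2: t=2:+1/16 = 1/16; ⇒ 3j(2 3 3; -2 1 1)² = 2/35, sgn +1
I_A²/I_B² = (5/84)/(2/35) = 25/24

25/24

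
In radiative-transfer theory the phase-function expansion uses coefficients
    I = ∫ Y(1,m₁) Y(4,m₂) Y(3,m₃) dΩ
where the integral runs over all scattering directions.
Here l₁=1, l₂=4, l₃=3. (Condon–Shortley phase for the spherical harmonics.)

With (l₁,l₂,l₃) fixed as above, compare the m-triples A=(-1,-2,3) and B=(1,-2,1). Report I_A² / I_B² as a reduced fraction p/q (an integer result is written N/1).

1/15

l's match ⇒ only the (l;m) 3-j factors differ between A and B.
A: triangle coeff Δ(1,4,3) = 1/252; Σ_t [2,2]: t=2:+1/1440 = 1/1440; (3j)²=1/252 [(1 4 3; -1 -2 3)], sign=+1
B: triangle coeff Δ(1,4,3) = 1/252; Σ_t [0,0]: t=0:+1/96 = 1/96; (3j)²=5/84 [(1 4 3; 1 -2 1)], sign=+1
I_A²/I_B² = (1/252)/(5/84) = 1/15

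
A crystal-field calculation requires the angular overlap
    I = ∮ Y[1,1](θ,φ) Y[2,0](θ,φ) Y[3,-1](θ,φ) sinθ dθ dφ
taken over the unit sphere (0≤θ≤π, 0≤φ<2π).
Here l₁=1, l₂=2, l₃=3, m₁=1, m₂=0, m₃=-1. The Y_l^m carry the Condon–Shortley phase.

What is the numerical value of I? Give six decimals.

-0.202301

m-sum 0 ✓  L=6 even ✓  1≤3≤3 ✓
Π(2lᵢ+1) = 3×5×7 = 105
triangle coeff Δ(1,2,3) = 1/105
Σ_t [0,0]: t=0:+1/4 = 1/4
(3j)²=3/35 [(1 2 3; 0 0 0)], sign=-1
Σ_t [0,0]: t=0:+1/8 = 1/8
(3j)²=2/35 [(1 2 3; 1 0 -1)], sign=+1
⇒ 4πI² = 18/35
I = (-1)√(18/35/(4π)) = -0.20230066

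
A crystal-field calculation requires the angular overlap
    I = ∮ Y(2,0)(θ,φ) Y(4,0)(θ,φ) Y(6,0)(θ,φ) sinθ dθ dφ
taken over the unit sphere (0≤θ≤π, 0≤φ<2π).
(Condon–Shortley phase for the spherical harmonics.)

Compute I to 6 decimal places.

0.238565

Rules hold: Σm=0, L=12 even, 2≤6≤6.
N = 5·9·13 = 585
Δ = 0!·4!·8!/13! = 1/6435
Racah Σ t=0..0: t=0:+1/2304 = 1/2304
⇒ 3j(2 4 6; 0 0 0)² = 5/143, sgn +1
(m-triple is (0,0,0) — same symbol as above.)
4πI² = N·(3j₀)²·(3jₘ)² = 1125/1573
I = +1·√(0.715194/4π) = 0.23856513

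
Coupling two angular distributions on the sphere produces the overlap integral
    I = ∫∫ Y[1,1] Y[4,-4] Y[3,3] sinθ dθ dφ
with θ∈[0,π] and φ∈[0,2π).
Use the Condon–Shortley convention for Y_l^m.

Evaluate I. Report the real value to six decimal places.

0.325735

m-sum 0 ✓  L=8 even ✓  3≤3≤5 ✓
Π(2lᵢ+1) = 3×9×7 = 189
triangle coeff Δ(1,4,3) = 1/252
Σ_t [1,1]: t=1:−1/36 = -1/36
(3j)²=4/63 [(1 4 3; 0 0 0)], sign=+1
Σ_t [0,0]: t=0:+1/1440 = 1/1440
(3j)²=1/9 [(1 4 3; 1 -4 3)], sign=+1
⇒ 4πI² = 4/3
I = (+1)√(4/3/(4π)) = 0.32573501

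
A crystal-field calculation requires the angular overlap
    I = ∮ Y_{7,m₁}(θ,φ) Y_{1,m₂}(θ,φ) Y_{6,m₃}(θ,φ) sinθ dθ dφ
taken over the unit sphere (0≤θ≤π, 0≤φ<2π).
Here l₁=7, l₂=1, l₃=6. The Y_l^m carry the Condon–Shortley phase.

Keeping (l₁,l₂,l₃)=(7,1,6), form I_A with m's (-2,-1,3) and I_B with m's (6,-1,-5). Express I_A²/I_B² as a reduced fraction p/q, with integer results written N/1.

Shared (l₁,l₂,l₃)=(7,1,6): N and (l;000)² cancel in I_A²/I_B².
A: Δ = 2!·12!·0!/15! = 1/1365; Racah Σ t=0..0: t=0:+1/4354560 = 1/4354560; ⇒ 3j(7 1 6; -2 -1 3)² = 2/273, sgn -1
B: Δ = 2!·12!·0!/15! = 1/1365; Racah Σ t=0..0: t=0:+1/79833600 = 1/79833600; ⇒ 3j(7 1 6; 6 -1 -5)² = 2/35, sgn -1
I_A²/I_B² = (2/273)/(2/35) = 5/39

5/39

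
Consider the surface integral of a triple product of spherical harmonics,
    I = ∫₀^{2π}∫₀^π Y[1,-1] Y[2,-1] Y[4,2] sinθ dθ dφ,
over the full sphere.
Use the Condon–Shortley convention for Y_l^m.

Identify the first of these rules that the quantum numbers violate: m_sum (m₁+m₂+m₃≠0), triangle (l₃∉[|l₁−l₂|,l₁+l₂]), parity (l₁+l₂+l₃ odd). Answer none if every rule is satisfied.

triangle

azimuthal sum: -1 − 1 + 2 = 0  ✓
1 ≤ 4 ≤ 3 (triangle on l)  ✗
L = 1 + 2 + 4 = 7 (odd)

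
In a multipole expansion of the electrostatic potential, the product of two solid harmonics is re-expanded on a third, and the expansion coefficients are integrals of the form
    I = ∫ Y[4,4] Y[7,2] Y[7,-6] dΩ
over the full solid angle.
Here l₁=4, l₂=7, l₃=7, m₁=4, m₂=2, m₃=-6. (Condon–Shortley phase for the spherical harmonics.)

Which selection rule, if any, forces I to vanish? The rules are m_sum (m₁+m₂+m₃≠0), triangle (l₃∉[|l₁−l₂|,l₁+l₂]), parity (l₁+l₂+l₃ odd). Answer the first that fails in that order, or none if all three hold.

none

m₁+m₂+m₃ = 4 + 2 − 6 = 0  ✓
triangle: |4−7|=3 ≤ l₃=7 ≤ 4+7=11  ✓
parity: l₁+l₂+l₃ = 18 is even  ✓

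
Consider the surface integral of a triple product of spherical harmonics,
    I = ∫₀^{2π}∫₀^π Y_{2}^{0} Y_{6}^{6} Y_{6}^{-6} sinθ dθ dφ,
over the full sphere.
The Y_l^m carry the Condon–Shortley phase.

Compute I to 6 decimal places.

-0.252313

Rules hold: Σm=0, L=14 even, 4≤6≤8.
N = 5·13·13 = 845
Δ = 2!·2!·10!/15! = 1/90090
Racah Σ t=0..2: t=0:+1/69120 t=1:−1/14400 t=2:+1/69120 = -7/172800
⇒ 3j(2 6 6; 0 0 0)² = 14/715, sgn -1
Racah Σ t=2..2: t=2:+1/14515200 = 1/14515200
⇒ 3j(2 6 6; 0 6 -6)² = 22/455, sgn +1
4πI² = N·(3j₀)²·(3jₘ)² = 4/5
I = -1·√(0.8/4π) = -0.25231325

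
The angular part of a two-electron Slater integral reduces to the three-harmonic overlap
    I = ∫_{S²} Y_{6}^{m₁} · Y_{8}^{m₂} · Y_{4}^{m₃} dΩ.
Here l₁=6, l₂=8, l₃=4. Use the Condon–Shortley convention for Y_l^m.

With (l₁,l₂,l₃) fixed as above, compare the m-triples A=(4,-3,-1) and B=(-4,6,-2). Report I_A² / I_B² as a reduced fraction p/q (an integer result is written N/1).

10201/7280

Shared (l₁,l₂,l₃)=(6,8,4): N and (l;000)² cancel in I_A²/I_B².
A: Δ = 10!·2!·6!/19! = 1/23279256; Racah Σ t=0..2: t=0:+1/870912000 t=1:−1/17418240 t=2:+1/5806080 = 101/870912000; ⇒ 3j(6 8 4; 4 -3 -1)² = 10201/705432, sgn -1
B: Δ = 10!·2!·6!/19! = 1/23279256; Racah Σ t=8..10: t=8:+1/116121600 t=9:−1/43545600 t=10:+1/348364800 = -1/87091200; ⇒ 3j(6 8 4; -4 6 -2)² = 10/969, sgn -1
I_A²/I_B² = (10201/705432)/(10/969) = 10201/7280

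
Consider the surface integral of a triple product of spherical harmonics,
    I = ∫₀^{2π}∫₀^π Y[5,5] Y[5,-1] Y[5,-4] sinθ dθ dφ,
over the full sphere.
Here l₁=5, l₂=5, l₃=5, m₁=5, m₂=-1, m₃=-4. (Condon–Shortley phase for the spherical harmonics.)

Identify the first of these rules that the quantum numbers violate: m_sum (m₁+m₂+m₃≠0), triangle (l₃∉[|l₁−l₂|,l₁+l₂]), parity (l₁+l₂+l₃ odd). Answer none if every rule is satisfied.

m₁+m₂+m₃ = 5 − 1 − 4 = 0  ✓
triangle: |5−5|=0 ≤ l₃=5 ≤ 5+5=10  ✓
parity: l₁+l₂+l₃ = 15 is odd  ✗

parity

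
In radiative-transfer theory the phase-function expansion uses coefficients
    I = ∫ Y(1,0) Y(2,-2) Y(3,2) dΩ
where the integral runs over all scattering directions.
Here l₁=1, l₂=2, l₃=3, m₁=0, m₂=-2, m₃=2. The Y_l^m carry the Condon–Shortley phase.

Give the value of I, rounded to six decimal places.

m-sum 0 ✓  L=6 even ✓  1≤3≤3 ✓
Π(2lᵢ+1) = 3×5×7 = 105
triangle coeff Δ(1,2,3) = 1/105
Σ_t [0,0]: t=0:+1/4 = 1/4
(3j)²=3/35 [(1 2 3; 0 0 0)], sign=-1
Σ_t [0,0]: t=0:+1/24 = 1/24
(3j)²=1/21 [(1 2 3; 0 -2 2)], sign=-1
⇒ 4πI² = 3/7
I = (+1)√(3/7/(4π)) = 0.18467439

0.184674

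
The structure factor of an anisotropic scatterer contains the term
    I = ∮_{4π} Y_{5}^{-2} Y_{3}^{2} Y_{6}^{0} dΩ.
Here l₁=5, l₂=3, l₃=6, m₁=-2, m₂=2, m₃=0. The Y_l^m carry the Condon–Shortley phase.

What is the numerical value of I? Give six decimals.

-0.165130

m-sum 0 ✓  L=14 even ✓  2≤6≤8 ✓
Π(2lᵢ+1) = 11×7×13 = 1001
triangle coeff Δ(5,3,6) = 1/675675
Σ_t [0,2]: t=0:+1/8640 t=1:−1/2304 t=2:+1/8640 = -7/34560
(3j)²=7/429 [(5 3 6; 0 0 0)], sign=-1
Σ_t [1,2]: t=1:−1/34560 t=2:+1/8640 = 1/11520
(3j)²=3/143 [(5 3 6; -2 2 0)], sign=+1
⇒ 4πI² = 49/143
I = (-1)√(49/143/(4π)) = -0.16512966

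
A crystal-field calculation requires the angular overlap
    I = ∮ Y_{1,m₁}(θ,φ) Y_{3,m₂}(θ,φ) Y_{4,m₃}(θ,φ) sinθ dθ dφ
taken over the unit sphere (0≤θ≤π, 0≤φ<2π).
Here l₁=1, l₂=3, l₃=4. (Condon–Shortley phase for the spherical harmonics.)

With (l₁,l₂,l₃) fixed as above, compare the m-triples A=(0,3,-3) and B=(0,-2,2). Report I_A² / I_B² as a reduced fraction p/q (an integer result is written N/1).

l's match ⇒ only the (l;m) 3-j factors differ between A and B.
A: triangle coeff Δ(1,3,4) = 1/252; Σ_t [0,0]: t=0:+1/720 = 1/720; (3j)²=1/36 [(1 3 4; 0 3 -3)], sign=-1
B: triangle coeff Δ(1,3,4) = 1/252; Σ_t [0,0]: t=0:+1/120 = 1/120; (3j)²=1/21 [(1 3 4; 0 -2 2)], sign=+1
I_A²/I_B² = (1/36)/(1/21) = 7/12

7/12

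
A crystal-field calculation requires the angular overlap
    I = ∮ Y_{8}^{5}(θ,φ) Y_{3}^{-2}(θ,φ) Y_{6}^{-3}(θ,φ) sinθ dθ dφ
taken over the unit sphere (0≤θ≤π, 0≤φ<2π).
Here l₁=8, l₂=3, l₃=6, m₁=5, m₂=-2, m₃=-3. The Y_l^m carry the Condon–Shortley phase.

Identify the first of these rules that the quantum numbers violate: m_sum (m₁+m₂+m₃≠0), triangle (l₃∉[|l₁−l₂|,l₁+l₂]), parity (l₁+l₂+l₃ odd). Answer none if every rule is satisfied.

parity

Σmᵢ = 0  ✓
l₃∈[|l₁−l₂|,l₁+l₂]=[5,11], have l₃=6  ✓
Σlᵢ = 17 ⇒ odd  ✗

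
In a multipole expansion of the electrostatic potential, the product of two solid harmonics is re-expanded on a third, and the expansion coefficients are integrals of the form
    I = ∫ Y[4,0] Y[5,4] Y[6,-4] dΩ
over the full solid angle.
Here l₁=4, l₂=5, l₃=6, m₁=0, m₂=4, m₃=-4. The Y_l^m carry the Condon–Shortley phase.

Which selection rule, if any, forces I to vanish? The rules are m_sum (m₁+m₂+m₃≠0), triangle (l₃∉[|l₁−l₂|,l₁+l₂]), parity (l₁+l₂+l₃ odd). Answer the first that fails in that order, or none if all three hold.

parity

m₁+m₂+m₃ = 0 + 4 − 4 = 0  ✓
triangle: |4−5|=1 ≤ l₃=6 ≤ 4+5=9  ✓
parity: l₁+l₂+l₃ = 15 is odd  ✗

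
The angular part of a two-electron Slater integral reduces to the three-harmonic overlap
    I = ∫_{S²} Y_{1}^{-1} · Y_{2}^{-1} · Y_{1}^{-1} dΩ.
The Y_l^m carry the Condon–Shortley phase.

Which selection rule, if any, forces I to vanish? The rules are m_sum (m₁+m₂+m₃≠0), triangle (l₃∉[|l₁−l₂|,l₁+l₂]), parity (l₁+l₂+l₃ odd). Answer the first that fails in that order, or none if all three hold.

m₁+m₂+m₃ = -1 − 1 − 1 = -3  ✗
triangle: |1−2|=1 ≤ l₃=1 ≤ 1+2=3
parity: l₁+l₂+l₃ = 4 is even

m_sum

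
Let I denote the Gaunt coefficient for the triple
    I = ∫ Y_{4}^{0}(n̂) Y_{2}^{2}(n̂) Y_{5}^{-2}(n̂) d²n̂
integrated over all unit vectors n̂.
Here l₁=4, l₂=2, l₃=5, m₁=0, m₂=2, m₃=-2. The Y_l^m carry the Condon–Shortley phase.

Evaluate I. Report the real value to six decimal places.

L=11 odd ⇒ parity kills the (l;000) factor ⇒ I = 0

0.000000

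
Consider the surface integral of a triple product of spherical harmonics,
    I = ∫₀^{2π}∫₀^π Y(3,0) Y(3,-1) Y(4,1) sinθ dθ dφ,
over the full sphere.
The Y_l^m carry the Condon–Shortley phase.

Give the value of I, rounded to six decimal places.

-0.099323

Rules hold: Σm=0, L=10 even, 0≤4≤6.
N = 7·7·9 = 441
Δ = 2!·4!·4!/11! = 1/34650
Racah Σ t=0..2: t=0:+1/72 t=1:−1/16 t=2:+1/72 = -5/144
⇒ 3j(3 3 4; 0 0 0)² = 2/77, sgn -1
Racah Σ t=0..2: t=0:+1/48 t=1:−1/24 t=2:+1/288 = -5/288
⇒ 3j(3 3 4; 0 -1 1)² = 5/462, sgn +1
4πI² = N·(3j₀)²·(3jₘ)² = 15/121
I = -1·√(0.123967/4π) = -0.09932258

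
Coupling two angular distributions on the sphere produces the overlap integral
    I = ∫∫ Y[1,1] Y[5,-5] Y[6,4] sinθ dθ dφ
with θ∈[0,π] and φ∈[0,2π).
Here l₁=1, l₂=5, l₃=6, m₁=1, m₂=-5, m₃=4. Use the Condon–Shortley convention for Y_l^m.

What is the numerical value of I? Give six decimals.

0.040859

Checks pass: Σm=0; 12 even; l₃=6∈[4,6].
(2·1+1)(2·5+1)(2·6+1) = 429
Δ: 0! 2! 10! / 13! → 1/858
sum: t=0:+1/14400 = 1/14400
3j²(1 5 6; 0 0 0) = Δ·Π!·Σ² = 6/143  (sign +1)
sum: t=0:+1/7257600 = 1/7257600
3j²(1 5 6; 1 -5 4) = Δ·Π!·Σ² = 1/858  (sign +1)
combine: 4πI² = 429·6/143·1/858 = 3/143
take √, sign +1: I = 0.04085899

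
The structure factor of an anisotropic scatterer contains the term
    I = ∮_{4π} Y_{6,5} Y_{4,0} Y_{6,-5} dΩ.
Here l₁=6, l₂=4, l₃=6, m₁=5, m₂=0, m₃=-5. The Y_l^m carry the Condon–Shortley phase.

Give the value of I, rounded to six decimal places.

m-sum 0 ✓  L=16 even ✓  2≤6≤10 ✓
Π(2lᵢ+1) = 13×9×13 = 1521
triangle coeff Δ(6,4,6) = 1/15315300
Σ_t [0,4]: t=0:+1/829440 t=1:−1/25920 t=2:+1/9216 t=3:−1/25920 t=4:+1/829440 = 7/207360
(3j)²=28/2431 [(6 4 6; 0 0 0)], sign=+1
Σ_t [0,1]: t=0:+1/2903040 t=1:−1/1451520 = -1/2903040
(3j)²=11/1547 [(6 4 6; 5 0 -5)], sign=+1
⇒ 4πI² = 36/289
I = (+1)√(36/289/(4π)) = 0.09956287

0.099563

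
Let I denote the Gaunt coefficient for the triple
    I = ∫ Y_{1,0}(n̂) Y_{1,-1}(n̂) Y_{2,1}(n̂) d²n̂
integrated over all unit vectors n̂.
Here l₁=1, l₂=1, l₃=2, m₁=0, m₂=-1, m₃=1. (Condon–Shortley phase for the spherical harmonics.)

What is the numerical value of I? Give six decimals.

Checks pass: Σm=0; 4 even; l₃=2∈[0,2].
(2·1+1)(2·1+1)(2·2+1) = 45
Δ: 0! 2! 2! / 5! → 1/30
sum: t=0:+1/1 = 1/1
3j²(1 1 2; 0 0 0) = Δ·Π!·Σ² = 2/15  (sign +1)
sum: t=0:+1/2 = 1/2
3j²(1 1 2; 0 -1 1) = Δ·Π!·Σ² = 1/10  (sign -1)
combine: 4πI² = 45·2/15·1/10 = 3/5
take √, sign -1: I = -0.21850969

-0.218510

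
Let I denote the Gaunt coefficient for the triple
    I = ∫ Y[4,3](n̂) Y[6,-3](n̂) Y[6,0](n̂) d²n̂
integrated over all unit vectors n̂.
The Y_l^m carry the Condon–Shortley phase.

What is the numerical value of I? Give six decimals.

0.109740

Rules hold: Σm=0, L=16 even, 2≤6≤10.
N = 9·13·13 = 1521
Δ = 4!·4!·8!/17! = 1/15315300
Racah Σ t=0..4: t=0:+1/829440 t=1:−1/25920 t=2:+1/9216 t=3:−1/25920 t=4:+1/829440 = 7/207360
⇒ 3j(4 6 6; 0 0 0)² = 28/2431, sgn +1
Racah Σ t=0..1: t=0:+1/103680 t=1:−1/207360 = 1/207360
⇒ 3j(4 6 6; 3 -3 0)² = 21/2431, sgn +1
4πI² = N·(3j₀)²·(3jₘ)² = 5292/34969
I = +1·√(0.151334/4π) = 0.10973960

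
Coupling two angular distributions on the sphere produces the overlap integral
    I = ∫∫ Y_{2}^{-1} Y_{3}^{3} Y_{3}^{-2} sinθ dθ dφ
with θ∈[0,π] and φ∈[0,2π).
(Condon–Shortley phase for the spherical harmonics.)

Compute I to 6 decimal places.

Checks pass: Σm=0; 8 even; l₃=3∈[1,5].
(2·2+1)(2·3+1)(2·3+1) = 245
Δ: 2! 2! 4! / 9! → 1/3780
sum: t=0:+1/24 t=1:−1/4 t=2:+1/24 = -1/6
3j²(2 3 3; 0 0 0) = Δ·Π!·Σ² = 4/105  (sign +1)
sum: t=2:+1/48 = 1/48
3j²(2 3 3; -1 3 -2) = Δ·Π!·Σ² = 5/84  (sign -1)
combine: 4πI² = 245·4/105·5/84 = 5/9
take √, sign -1: I = -0.21026104

-0.210261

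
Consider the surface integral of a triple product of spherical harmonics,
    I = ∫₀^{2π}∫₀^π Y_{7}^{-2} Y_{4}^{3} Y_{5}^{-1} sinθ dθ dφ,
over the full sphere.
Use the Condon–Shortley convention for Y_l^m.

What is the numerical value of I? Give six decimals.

-0.162315

Checks pass: Σm=0; 16 even; l₃=5∈[3,11].
(2·7+1)(2·4+1)(2·5+1) = 1485
Δ: 6! 8! 2! / 17! → 1/6126120
sum: t=2:+1/69120 t=3:−1/20736 t=4:+1/69120 = -1/51840
3j²(7 4 5; 0 0 0) = Δ·Π!·Σ² = 280/21879  (sign +1)
sum: t=5:−1/138240 t=6:+1/518400 = -11/2073600
3j²(7 4 5; -2 3 -1) = Δ·Π!·Σ² = 77/4420  (sign -1)
combine: 4πI² = 1485·280/21879·77/4420 = 16170/48841
take √, sign -1: I = -0.16231468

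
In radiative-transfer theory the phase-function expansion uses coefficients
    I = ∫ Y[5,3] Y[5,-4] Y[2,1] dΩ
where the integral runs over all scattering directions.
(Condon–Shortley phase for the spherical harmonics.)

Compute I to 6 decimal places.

0.196098

m-sum 0 ✓  L=12 even ✓  0≤2≤10 ✓
Π(2lᵢ+1) = 11×11×5 = 605
triangle coeff Δ(5,5,2) = 1/38610
Σ_t [3,5]: t=3:−1/2880 t=4:+1/576 t=5:−1/2880 = 1/960
(3j)²=10/429 [(5 5 2; 0 0 0)], sign=+1
Σ_t [0,1]: t=0:+1/80640 t=1:−1/10080 = -1/11520
(3j)²=49/1430 [(5 5 2; 3 -4 1)], sign=+1
⇒ 4πI² = 245/507
I = (+1)√(245/507/(4π)) = 0.19609844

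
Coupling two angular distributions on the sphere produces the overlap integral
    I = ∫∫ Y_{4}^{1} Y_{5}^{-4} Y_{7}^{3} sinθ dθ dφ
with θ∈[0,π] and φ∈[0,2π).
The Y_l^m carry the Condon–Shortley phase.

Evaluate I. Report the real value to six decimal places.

0.167813

Checks pass: Σm=0; 16 even; l₃=7∈[1,9].
(2·4+1)(2·5+1)(2·7+1) = 1485
Δ: 2! 6! 8! / 17! → 1/6126120
sum: t=0:+1/69120 t=1:−1/20736 t=2:+1/69120 = -1/51840
3j²(4 5 7; 0 0 0) = Δ·Π!·Σ² = 280/21879  (sign +1)
sum: t=0:+1/362880 t=1:−1/1935360 = 13/5806080
3j²(4 5 7; 1 -4 3) = Δ·Π!·Σ² = 195/10472  (sign +1)
combine: 4πI² = 1485·280/21879·195/10472 = 1125/3179
take √, sign +1: I = 0.16781318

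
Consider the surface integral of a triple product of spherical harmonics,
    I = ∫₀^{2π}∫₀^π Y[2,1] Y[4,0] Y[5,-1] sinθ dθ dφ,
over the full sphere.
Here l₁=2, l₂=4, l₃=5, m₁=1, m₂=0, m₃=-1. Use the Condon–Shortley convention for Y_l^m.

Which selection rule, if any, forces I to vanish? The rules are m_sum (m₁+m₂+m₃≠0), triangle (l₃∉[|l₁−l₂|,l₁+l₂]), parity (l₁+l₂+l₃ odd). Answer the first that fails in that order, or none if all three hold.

azimuthal sum: 1 + 0 − 1 = 0  ✓
2 ≤ 5 ≤ 6 (triangle on l)  ✓
L = 2 + 4 + 5 = 11 (odd)  ✗

parity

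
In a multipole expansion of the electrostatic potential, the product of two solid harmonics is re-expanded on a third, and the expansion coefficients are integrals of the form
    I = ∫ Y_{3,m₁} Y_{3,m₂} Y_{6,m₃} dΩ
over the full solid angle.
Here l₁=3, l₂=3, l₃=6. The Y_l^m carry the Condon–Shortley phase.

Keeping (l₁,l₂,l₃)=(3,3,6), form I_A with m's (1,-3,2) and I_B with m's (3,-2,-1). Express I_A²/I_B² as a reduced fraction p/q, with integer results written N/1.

Same 3,3,6: normalisation and zero-m 3j drop out of the ratio.
A: Δ: 0! 6! 6! / 13! → 1/12012; sum: t=0:+1/34560 = 1/34560; 3j²(3 3 6; 1 -3 2) = Δ·Π!·Σ² = 1/429  (sign +1)
B: Δ: 0! 6! 6! / 13! → 1/12012; sum: t=0:+1/86400 = 1/86400; 3j²(3 3 6; 3 -2 -1) = Δ·Π!·Σ² = 1/1716  (sign -1)
I_A²/I_B² = (1/429)/(1/1716) = 4/1

4/1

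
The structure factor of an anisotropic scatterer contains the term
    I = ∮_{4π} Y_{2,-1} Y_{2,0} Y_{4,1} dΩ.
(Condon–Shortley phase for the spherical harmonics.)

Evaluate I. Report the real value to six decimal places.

-0.220728

Checks pass: Σm=0; 8 even; l₃=4∈[0,4].
(2·2+1)(2·2+1)(2·4+1) = 225
Δ: 0! 4! 4! / 9! → 1/630
sum: t=0:+1/16 = 1/16
3j²(2 2 4; 0 0 0) = Δ·Π!·Σ² = 2/35  (sign +1)
sum: t=0:+1/24 = 1/24
3j²(2 2 4; -1 0 1) = Δ·Π!·Σ² = 1/21  (sign -1)
combine: 4πI² = 225·2/35·1/21 = 30/49
take √, sign -1: I = -0.22072812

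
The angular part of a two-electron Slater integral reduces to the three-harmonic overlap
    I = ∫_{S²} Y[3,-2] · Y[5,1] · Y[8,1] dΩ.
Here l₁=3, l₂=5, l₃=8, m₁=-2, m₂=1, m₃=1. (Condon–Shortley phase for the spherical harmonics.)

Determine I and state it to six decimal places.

Rules hold: Σm=0, L=16 even, 2≤8≤8.
N = 7·11·17 = 1309
Δ = 0!·6!·10!/17! = 1/136136
Racah Σ t=0..0: t=0:+1/518400 = 1/518400
⇒ 3j(3 5 8; 0 0 0)² = 56/2431, sgn +1
Racah Σ t=0..0: t=0:+1/2073600 = 1/2073600
⇒ 3j(3 5 8; -2 1 1)² = 63/9724, sgn -1
4πI² = N·(3j₀)²·(3jₘ)² = 6174/31603
I = -1·√(0.195361/4π) = -0.12468500

-0.124685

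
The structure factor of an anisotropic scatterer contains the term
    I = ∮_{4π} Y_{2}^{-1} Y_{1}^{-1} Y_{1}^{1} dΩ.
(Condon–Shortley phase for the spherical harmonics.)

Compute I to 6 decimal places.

0.000000

m-sum = -1 − 1 + 1 = -1 ≠ 0 ⇒ I = 0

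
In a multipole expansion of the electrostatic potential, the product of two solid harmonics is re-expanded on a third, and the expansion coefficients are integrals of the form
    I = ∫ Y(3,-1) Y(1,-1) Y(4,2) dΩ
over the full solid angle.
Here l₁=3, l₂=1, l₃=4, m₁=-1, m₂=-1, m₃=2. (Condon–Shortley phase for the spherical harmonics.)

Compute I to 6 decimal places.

Rules hold: Σm=0, L=8 even, 2≤4≤4.
N = 7·3·9 = 189
Δ = 0!·6!·2!/9! = 1/252
Racah Σ t=0..0: t=0:+1/36 = 1/36
⇒ 3j(3 1 4; 0 0 0)² = 4/63, sgn +1
Racah Σ t=0..0: t=0:+1/96 = 1/96
⇒ 3j(3 1 4; -1 -1 2)² = 5/84, sgn +1
4πI² = N·(3j₀)²·(3jₘ)² = 5/7
I = +1·√(0.714286/4π) = 0.23841361

0.238414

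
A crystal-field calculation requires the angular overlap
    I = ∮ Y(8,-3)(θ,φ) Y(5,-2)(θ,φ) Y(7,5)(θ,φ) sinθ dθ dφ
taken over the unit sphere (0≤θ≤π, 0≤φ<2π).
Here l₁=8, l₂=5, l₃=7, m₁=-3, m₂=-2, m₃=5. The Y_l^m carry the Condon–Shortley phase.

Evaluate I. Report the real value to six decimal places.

-0.092236

Rules hold: Σm=0, L=20 even, 3≤7≤13.
N = 17·11·15 = 2805
Δ = 6!·10!·4!/21! = 1/814773960
Racah Σ t=1..5: t=1:−1/87091200 t=2:+1/4976640 t=3:−1/2073600 t=4:+1/4976640 t=5:−1/87091200 = -1/9676800
⇒ 3j(8 5 7; 0 0 0)² = 360/46189, sgn +1
Racah Σ t=1..3: t=1:−1/1741824000 t=2:+1/104509440 t=3:−1/69672960 = -1/186624000
⇒ 3j(8 5 7; -3 -2 5)² = 308/62985, sgn -1
4πI² = N·(3j₀)²·(3jₘ)² = 110880/1037153
I = -1·√(0.106908/4π) = -0.09223596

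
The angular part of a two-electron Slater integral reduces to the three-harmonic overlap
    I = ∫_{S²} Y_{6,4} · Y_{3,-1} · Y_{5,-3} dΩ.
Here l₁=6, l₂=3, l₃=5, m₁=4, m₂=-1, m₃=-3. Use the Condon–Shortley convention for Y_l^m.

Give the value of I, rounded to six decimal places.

0.113950

Checks pass: Σm=0; 14 even; l₃=5∈[3,9].
(2·6+1)(2·3+1)(2·5+1) = 1001
Δ: 4! 8! 2! / 15! → 1/675675
sum: t=1:−1/8640 t=2:+1/2304 t=3:−1/8640 = 7/34560
3j²(6 3 5; 0 0 0) = Δ·Π!·Σ² = 7/429  (sign -1)
sum: t=0:+1/69120 t=1:−1/30240 t=2:+1/322560 = -1/64512
3j²(6 3 5; 4 -1 -3) = Δ·Π!·Σ² = 10/1001  (sign -1)
combine: 4πI² = 1001·7/429·10/1001 = 70/429
take √, sign +1: I = 0.11395029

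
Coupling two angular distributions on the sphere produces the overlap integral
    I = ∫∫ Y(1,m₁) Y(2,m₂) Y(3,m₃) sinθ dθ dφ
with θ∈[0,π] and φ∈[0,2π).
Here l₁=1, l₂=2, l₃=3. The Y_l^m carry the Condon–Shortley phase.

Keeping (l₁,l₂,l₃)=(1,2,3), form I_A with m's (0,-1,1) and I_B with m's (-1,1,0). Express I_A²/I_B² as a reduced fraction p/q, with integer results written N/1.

Same 1,2,3: normalisation and zero-m 3j drop out of the ratio.
A: Δ: 0! 2! 4! / 7! → 1/105; sum: t=0:+1/6 = 1/6; 3j²(1 2 3; 0 -1 1) = Δ·Π!·Σ² = 8/105  (sign +1)
B: Δ: 0! 2! 4! / 7! → 1/105; sum: t=0:+1/12 = 1/12; 3j²(1 2 3; -1 1 0) = Δ·Π!·Σ² = 1/35  (sign -1)
I_A²/I_B² = (8/105)/(1/35) = 8/3

8/3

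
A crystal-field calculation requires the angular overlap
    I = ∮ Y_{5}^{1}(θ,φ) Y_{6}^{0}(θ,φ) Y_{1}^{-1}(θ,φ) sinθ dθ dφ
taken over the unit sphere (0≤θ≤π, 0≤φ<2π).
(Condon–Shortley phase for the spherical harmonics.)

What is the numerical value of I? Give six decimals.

0.158246

Rules hold: Σm=0, L=12 even, 1≤1≤11.
N = 11·13·3 = 429
Δ = 10!·0!·2!/13! = 1/858
Racah Σ t=5..5: t=5:−1/14400 = -1/14400
⇒ 3j(5 6 1; 0 0 0)² = 6/143, sgn +1
Racah Σ t=4..4: t=4:+1/34560 = 1/34560
⇒ 3j(5 6 1; 1 0 -1)² = 5/286, sgn +1
4πI² = N·(3j₀)²·(3jₘ)² = 45/143
I = +1·√(0.314685/4π) = 0.15824621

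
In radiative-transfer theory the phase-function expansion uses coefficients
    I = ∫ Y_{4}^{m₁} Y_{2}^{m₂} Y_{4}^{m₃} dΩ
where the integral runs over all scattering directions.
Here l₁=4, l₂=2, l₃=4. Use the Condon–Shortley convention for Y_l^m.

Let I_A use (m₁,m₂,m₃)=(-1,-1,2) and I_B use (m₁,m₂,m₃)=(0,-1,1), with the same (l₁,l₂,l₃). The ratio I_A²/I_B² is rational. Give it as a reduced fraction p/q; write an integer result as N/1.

Shared (l₁,l₂,l₃)=(4,2,4): N and (l;000)² cancel in I_A²/I_B².
A: Δ = 2!·6!·2!/11! = 1/13860; Racah Σ t=0..1: t=0:+1/240 t=1:−1/96 = -1/160; ⇒ 3j(4 2 4; -1 -1 2)² = 27/1540, sgn -1
B: Δ = 2!·6!·2!/11! = 1/13860; Racah Σ t=0..1: t=0:+1/96 t=1:−1/72 = -1/288; ⇒ 3j(4 2 4; 0 -1 1)² = 1/462, sgn +1
I_A²/I_B² = (27/1540)/(1/462) = 81/10

81/10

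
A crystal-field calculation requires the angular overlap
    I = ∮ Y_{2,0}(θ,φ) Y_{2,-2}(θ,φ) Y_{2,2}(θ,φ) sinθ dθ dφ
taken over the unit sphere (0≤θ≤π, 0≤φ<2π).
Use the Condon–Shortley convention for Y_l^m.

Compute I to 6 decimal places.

-0.180224

Rules hold: Σm=0, L=6 even, 0≤2≤4.
N = 5·5·5 = 125
Δ = 2!·2!·2!/7! = 1/630
Racah Σ t=0..2: t=0:+1/8 t=1:−1/1 t=2:+1/8 = -3/4
⇒ 3j(2 2 2; 0 0 0)² = 2/35, sgn -1
Racah Σ t=0..0: t=0:+1/8 = 1/8
⇒ 3j(2 2 2; 0 -2 2)² = 2/35, sgn +1
4πI² = N·(3j₀)²·(3jₘ)² = 20/49
I = -1·√(0.408163/4π) = -0.18022375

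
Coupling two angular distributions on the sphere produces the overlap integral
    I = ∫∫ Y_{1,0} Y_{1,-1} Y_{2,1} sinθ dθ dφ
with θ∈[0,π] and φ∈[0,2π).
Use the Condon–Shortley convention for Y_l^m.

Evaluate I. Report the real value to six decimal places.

-0.218510

Rules hold: Σm=0, L=4 even, 0≤2≤2.
N = 3·3·5 = 45
Δ = 0!·2!·2!/5! = 1/30
Racah Σ t=0..0: t=0:+1/1 = 1/1
⇒ 3j(1 1 2; 0 0 0)² = 2/15, sgn +1
Racah Σ t=0..0: t=0:+1/2 = 1/2
⇒ 3j(1 1 2; 0 -1 1)² = 1/10, sgn -1
4πI² = N·(3j₀)²·(3jₘ)² = 3/5
I = -1·√(0.6/4π) = -0.21850969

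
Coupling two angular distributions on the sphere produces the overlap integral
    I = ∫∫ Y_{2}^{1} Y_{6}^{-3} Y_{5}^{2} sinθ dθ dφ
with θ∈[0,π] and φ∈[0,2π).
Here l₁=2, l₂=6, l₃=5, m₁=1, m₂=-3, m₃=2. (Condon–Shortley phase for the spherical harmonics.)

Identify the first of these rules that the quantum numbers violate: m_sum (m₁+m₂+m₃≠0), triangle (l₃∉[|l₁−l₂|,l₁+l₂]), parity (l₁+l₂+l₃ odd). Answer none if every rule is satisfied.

parity

azimuthal sum: 1 − 3 + 2 = 0  ✓
4 ≤ 5 ≤ 8 (triangle on l)  ✓
L = 2 + 6 + 5 = 13 (odd)  ✗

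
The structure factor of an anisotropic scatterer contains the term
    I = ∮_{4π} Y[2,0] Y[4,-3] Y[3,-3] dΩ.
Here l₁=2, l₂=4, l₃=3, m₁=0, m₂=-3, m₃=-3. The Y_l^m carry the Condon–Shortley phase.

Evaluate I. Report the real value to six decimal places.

m-sum = 0 − 3 − 3 = -6 ≠ 0 ⇒ I = 0

0.000000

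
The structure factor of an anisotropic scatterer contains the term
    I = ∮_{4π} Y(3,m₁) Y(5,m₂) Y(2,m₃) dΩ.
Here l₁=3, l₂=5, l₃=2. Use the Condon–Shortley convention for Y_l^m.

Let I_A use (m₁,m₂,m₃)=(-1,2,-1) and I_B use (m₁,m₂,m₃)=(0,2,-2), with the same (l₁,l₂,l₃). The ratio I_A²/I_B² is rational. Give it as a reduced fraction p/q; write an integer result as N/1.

3/1

Same 3,5,2: normalisation and zero-m 3j drop out of the ratio.
A: Δ: 6! 0! 4! / 11! → 1/2310; sum: t=4:+1/288 = 1/288; 3j²(3 5 2; -1 2 -1) = Δ·Π!·Σ² = 1/22  (sign -1)
B: Δ: 6! 0! 4! / 11! → 1/2310; sum: t=3:−1/864 = -1/864; 3j²(3 5 2; 0 2 -2) = Δ·Π!·Σ² = 1/66  (sign -1)
I_A²/I_B² = (1/22)/(1/66) = 3/1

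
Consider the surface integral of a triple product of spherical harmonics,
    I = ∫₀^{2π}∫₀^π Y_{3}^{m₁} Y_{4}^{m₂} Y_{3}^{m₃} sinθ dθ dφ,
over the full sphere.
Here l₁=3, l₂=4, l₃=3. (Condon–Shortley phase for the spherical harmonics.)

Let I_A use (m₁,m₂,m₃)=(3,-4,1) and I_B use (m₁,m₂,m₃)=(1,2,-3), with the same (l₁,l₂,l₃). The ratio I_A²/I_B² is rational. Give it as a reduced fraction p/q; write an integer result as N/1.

7/9

Same 3,4,3: normalisation and zero-m 3j drop out of the ratio.
A: Δ: 4! 2! 4! / 11! → 1/34650; sum: t=0:+1/1152 = 1/1152; 3j²(3 4 3; 3 -4 1) = Δ·Π!·Σ² = 1/33  (sign +1)
B: Δ: 4! 2! 4! / 11! → 1/34650; sum: t=2:+1/192 = 1/192; 3j²(3 4 3; 1 2 -3) = Δ·Π!·Σ² = 3/77  (sign +1)
I_A²/I_B² = (1/33)/(3/77) = 7/9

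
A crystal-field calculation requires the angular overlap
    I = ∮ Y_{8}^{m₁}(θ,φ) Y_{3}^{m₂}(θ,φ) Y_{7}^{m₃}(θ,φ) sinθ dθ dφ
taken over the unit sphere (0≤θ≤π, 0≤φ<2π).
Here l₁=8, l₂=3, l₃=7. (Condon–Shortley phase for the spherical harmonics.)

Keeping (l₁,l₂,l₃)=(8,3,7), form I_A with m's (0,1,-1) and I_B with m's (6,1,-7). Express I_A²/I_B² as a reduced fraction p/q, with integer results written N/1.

9/1183

Same 8,3,7: normalisation and zero-m 3j drop out of the ratio.
A: Δ: 4! 12! 2! / 19! → 1/5290740; sum: t=2:+1/4147200 t=3:−1/3628800 t=4:+1/46448640 = -1/77414400; 3j²(8 3 7; 0 1 -1) = Δ·Π!·Σ² = 3/41990  (sign -1)
B: Δ: 4! 12! 2! / 19! → 1/5290740; sum: t=2:+1/3832012800 = 1/3832012800; 3j²(8 3 7; 6 1 -7) = Δ·Π!·Σ² = 91/9690  (sign +1)
I_A²/I_B² = (3/41990)/(91/9690) = 9/1183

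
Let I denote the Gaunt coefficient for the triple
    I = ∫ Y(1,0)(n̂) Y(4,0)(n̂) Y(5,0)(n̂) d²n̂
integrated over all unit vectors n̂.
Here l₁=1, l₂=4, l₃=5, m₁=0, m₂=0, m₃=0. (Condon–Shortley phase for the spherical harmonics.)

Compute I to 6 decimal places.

Rules hold: Σm=0, L=10 even, 3≤5≤5.
N = 3·9·11 = 297
Δ = 0!·2!·8!/11! = 1/495
Racah Σ t=0..0: t=0:+1/576 = 1/576
⇒ 3j(1 4 5; 0 0 0)² = 5/99, sgn -1
(m-triple is (0,0,0) — same symbol as above.)
4πI² = N·(3j₀)²·(3jₘ)² = 25/33
I = +1·√(0.757576/4π) = 0.24553200

0.245532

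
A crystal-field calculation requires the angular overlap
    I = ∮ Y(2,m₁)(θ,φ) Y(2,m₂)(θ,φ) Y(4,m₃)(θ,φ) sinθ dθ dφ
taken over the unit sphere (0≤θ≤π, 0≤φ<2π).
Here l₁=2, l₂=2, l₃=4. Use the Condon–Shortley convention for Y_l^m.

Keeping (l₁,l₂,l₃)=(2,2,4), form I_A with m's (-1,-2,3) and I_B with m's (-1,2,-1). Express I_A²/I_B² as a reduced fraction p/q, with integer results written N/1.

Shared (l₁,l₂,l₃)=(2,2,4): N and (l;000)² cancel in I_A²/I_B².
A: Δ = 0!·4!·4!/9! = 1/630; Racah Σ t=0..0: t=0:+1/144 = 1/144; ⇒ 3j(2 2 4; -1 -2 3)² = 1/18, sgn -1
B: Δ = 0!·4!·4!/9! = 1/630; Racah Σ t=0..0: t=0:+1/144 = 1/144; ⇒ 3j(2 2 4; -1 2 -1)² = 1/126, sgn -1
I_A²/I_B² = (1/18)/(1/126) = 7/1

7/1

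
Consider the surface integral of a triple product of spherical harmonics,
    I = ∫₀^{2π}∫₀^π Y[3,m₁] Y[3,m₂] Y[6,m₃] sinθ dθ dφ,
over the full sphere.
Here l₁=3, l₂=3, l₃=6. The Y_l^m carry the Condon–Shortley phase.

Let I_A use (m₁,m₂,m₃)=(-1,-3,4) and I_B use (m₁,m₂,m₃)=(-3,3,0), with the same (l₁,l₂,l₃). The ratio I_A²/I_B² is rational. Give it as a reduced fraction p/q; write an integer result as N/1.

210/1

l's match ⇒ only the (l;m) 3-j factors differ between A and B.
A: triangle coeff Δ(3,3,6) = 1/12012; Σ_t [0,0]: t=0:+1/34560 = 1/34560; (3j)²=5/286 [(3 3 6; -1 -3 4)], sign=+1
B: triangle coeff Δ(3,3,6) = 1/12012; Σ_t [0,0]: t=0:+1/518400 = 1/518400; (3j)²=1/12012 [(3 3 6; -3 3 0)], sign=+1
I_A²/I_B² = (5/286)/(1/12012) = 210/1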